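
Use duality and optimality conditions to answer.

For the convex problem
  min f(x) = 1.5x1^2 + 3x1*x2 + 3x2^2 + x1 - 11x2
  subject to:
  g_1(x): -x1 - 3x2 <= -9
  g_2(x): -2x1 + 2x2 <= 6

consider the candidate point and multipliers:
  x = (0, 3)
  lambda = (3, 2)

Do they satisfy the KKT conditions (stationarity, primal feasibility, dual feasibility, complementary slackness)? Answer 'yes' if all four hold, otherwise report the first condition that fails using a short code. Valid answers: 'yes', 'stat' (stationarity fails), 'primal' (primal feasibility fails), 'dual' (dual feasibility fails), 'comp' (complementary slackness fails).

Gradient of f: grad f(x) = Q x + c = (10, 7)
Constraint values g_i(x) = a_i^T x - b_i:
  g_1((0, 3)) = 0
  g_2((0, 3)) = 0
Stationarity residual: grad f(x) + sum_i lambda_i a_i = (3, 2)
  -> stationarity FAILS
Primal feasibility (all g_i <= 0): OK
Dual feasibility (all lambda_i >= 0): OK
Complementary slackness (lambda_i * g_i(x) = 0 for all i): OK

Verdict: the first failing condition is stationarity -> stat.

stat


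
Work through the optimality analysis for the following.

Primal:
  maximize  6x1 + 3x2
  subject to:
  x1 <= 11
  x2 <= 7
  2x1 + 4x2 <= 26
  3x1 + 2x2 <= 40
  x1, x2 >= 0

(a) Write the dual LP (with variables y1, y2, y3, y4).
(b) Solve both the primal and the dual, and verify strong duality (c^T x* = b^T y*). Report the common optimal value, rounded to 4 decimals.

The standard primal-dual pair for 'max c^T x s.t. A x <= b, x >= 0' is:
  Dual:  min b^T y  s.t.  A^T y >= c,  y >= 0.

So the dual LP is:
  minimize  11y1 + 7y2 + 26y3 + 40y4
  subject to:
    y1 + 2y3 + 3y4 >= 6
    y2 + 4y3 + 2y4 >= 3
    y1, y2, y3, y4 >= 0

Solving the primal: x* = (11, 1).
  primal value c^T x* = 69.
Solving the dual: y* = (4.5, 0, 0.75, 0).
  dual value b^T y* = 69.
Strong duality: c^T x* = b^T y*. Confirmed.

69


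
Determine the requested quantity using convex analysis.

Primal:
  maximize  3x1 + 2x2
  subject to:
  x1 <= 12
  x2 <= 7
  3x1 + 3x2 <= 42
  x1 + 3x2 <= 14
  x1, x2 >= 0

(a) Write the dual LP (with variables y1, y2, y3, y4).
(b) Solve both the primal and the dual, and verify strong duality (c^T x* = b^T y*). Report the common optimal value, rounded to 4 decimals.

The standard primal-dual pair for 'max c^T x s.t. A x <= b, x >= 0' is:
  Dual:  min b^T y  s.t.  A^T y >= c,  y >= 0.

So the dual LP is:
  minimize  12y1 + 7y2 + 42y3 + 14y4
  subject to:
    y1 + 3y3 + y4 >= 3
    y2 + 3y3 + 3y4 >= 2
    y1, y2, y3, y4 >= 0

Solving the primal: x* = (12, 0.6667).
  primal value c^T x* = 37.3333.
Solving the dual: y* = (2.3333, 0, 0, 0.6667).
  dual value b^T y* = 37.3333.
Strong duality: c^T x* = b^T y*. Confirmed.

37.3333


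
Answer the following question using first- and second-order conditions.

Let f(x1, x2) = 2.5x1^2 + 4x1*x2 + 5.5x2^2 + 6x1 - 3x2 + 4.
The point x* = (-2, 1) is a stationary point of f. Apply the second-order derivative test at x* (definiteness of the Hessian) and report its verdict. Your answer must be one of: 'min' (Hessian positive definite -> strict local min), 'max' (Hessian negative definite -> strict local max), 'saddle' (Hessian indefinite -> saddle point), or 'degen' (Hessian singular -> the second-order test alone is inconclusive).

Compute the Hessian H = grad^2 f:
  H = [[5, 4], [4, 11]]
Verify stationarity: grad f(x*) = H x* + g = (0, 0).
Eigenvalues of H: 3, 13.
Both eigenvalues > 0, so H is positive definite -> x* is a strict local min.

min


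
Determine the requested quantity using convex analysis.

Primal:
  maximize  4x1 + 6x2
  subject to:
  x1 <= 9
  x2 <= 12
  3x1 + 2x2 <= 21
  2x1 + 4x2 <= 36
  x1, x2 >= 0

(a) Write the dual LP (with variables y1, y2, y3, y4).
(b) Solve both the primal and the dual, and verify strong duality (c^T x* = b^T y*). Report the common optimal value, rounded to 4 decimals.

The standard primal-dual pair for 'max c^T x s.t. A x <= b, x >= 0' is:
  Dual:  min b^T y  s.t.  A^T y >= c,  y >= 0.

So the dual LP is:
  minimize  9y1 + 12y2 + 21y3 + 36y4
  subject to:
    y1 + 3y3 + 2y4 >= 4
    y2 + 2y3 + 4y4 >= 6
    y1, y2, y3, y4 >= 0

Solving the primal: x* = (1.5, 8.25).
  primal value c^T x* = 55.5.
Solving the dual: y* = (0, 0, 0.5, 1.25).
  dual value b^T y* = 55.5.
Strong duality: c^T x* = b^T y*. Confirmed.

55.5


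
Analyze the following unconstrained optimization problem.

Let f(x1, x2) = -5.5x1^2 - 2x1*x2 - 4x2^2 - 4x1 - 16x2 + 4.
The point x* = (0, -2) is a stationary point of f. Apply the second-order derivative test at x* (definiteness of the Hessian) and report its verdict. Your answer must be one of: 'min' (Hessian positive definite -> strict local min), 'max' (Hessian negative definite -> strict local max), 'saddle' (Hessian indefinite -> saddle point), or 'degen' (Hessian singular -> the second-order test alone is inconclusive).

Compute the Hessian H = grad^2 f:
  H = [[-11, -2], [-2, -8]]
Verify stationarity: grad f(x*) = H x* + g = (0, 0).
Eigenvalues of H: -12, -7.
Both eigenvalues < 0, so H is negative definite -> x* is a strict local max.

max


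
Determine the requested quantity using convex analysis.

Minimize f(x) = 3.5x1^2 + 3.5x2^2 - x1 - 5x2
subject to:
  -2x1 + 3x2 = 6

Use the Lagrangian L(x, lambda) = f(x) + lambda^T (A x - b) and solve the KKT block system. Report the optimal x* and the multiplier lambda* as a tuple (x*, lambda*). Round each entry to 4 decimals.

Form the Lagrangian:
  L(x, lambda) = (1/2) x^T Q x + c^T x + lambda^T (A x - b)
Stationarity (grad_x L = 0): Q x + c + A^T lambda = 0.
Primal feasibility: A x = b.

This gives the KKT block system:
  [ Q   A^T ] [ x     ]   [-c ]
  [ A    0  ] [ lambda ] = [ b ]

Solving the linear system:
  x*      = (-0.4945, 1.6703)
  lambda* = (-2.2308)
  f(x*)   = 2.7637

x* = (-0.4945, 1.6703), lambda* = (-2.2308)


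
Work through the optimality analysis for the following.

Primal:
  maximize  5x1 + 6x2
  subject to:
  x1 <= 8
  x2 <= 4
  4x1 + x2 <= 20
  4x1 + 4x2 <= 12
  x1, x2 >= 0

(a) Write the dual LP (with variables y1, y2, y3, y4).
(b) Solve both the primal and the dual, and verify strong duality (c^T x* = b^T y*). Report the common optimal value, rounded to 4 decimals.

The standard primal-dual pair for 'max c^T x s.t. A x <= b, x >= 0' is:
  Dual:  min b^T y  s.t.  A^T y >= c,  y >= 0.

So the dual LP is:
  minimize  8y1 + 4y2 + 20y3 + 12y4
  subject to:
    y1 + 4y3 + 4y4 >= 5
    y2 + y3 + 4y4 >= 6
    y1, y2, y3, y4 >= 0

Solving the primal: x* = (0, 3).
  primal value c^T x* = 18.
Solving the dual: y* = (0, 0, 0, 1.5).
  dual value b^T y* = 18.
Strong duality: c^T x* = b^T y*. Confirmed.

18


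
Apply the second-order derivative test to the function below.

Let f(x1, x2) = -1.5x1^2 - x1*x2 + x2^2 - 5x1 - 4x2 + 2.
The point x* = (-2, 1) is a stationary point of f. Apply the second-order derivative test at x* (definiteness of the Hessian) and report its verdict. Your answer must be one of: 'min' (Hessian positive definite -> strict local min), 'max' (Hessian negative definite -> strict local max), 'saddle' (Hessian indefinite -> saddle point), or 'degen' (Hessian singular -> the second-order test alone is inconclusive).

Compute the Hessian H = grad^2 f:
  H = [[-3, -1], [-1, 2]]
Verify stationarity: grad f(x*) = H x* + g = (0, 0).
Eigenvalues of H: -3.1926, 2.1926.
Eigenvalues have mixed signs, so H is indefinite -> x* is a saddle point.

saddle


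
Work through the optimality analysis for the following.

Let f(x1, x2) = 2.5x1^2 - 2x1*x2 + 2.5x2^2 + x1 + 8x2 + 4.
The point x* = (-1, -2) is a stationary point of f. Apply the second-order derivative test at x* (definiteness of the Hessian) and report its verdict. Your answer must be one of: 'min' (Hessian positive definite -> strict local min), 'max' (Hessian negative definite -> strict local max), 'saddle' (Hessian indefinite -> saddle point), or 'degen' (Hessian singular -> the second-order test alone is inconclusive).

Compute the Hessian H = grad^2 f:
  H = [[5, -2], [-2, 5]]
Verify stationarity: grad f(x*) = H x* + g = (0, 0).
Eigenvalues of H: 3, 7.
Both eigenvalues > 0, so H is positive definite -> x* is a strict local min.

min


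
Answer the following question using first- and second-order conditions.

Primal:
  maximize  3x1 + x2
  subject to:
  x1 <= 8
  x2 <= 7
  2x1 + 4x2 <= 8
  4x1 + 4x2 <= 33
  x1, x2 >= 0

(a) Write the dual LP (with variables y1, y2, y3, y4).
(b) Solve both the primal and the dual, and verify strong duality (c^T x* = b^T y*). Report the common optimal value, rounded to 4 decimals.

The standard primal-dual pair for 'max c^T x s.t. A x <= b, x >= 0' is:
  Dual:  min b^T y  s.t.  A^T y >= c,  y >= 0.

So the dual LP is:
  minimize  8y1 + 7y2 + 8y3 + 33y4
  subject to:
    y1 + 2y3 + 4y4 >= 3
    y2 + 4y3 + 4y4 >= 1
    y1, y2, y3, y4 >= 0

Solving the primal: x* = (4, 0).
  primal value c^T x* = 12.
Solving the dual: y* = (0, 0, 1.5, 0).
  dual value b^T y* = 12.
Strong duality: c^T x* = b^T y*. Confirmed.

12


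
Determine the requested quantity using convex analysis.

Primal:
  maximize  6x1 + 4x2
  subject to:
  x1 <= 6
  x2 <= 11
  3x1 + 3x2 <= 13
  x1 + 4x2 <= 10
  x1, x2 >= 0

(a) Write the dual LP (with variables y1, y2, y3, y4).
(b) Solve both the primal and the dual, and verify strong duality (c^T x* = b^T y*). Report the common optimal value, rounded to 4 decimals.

The standard primal-dual pair for 'max c^T x s.t. A x <= b, x >= 0' is:
  Dual:  min b^T y  s.t.  A^T y >= c,  y >= 0.

So the dual LP is:
  minimize  6y1 + 11y2 + 13y3 + 10y4
  subject to:
    y1 + 3y3 + y4 >= 6
    y2 + 3y3 + 4y4 >= 4
    y1, y2, y3, y4 >= 0

Solving the primal: x* = (4.3333, 0).
  primal value c^T x* = 26.
Solving the dual: y* = (0, 0, 2, 0).
  dual value b^T y* = 26.
Strong duality: c^T x* = b^T y*. Confirmed.

26


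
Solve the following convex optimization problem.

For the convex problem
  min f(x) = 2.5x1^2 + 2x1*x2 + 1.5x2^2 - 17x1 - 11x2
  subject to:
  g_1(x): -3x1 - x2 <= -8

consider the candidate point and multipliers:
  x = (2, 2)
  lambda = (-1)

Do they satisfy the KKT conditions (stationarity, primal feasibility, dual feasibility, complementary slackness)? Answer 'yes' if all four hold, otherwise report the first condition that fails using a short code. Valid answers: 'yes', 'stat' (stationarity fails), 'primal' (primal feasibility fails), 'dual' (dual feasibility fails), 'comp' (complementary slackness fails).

Gradient of f: grad f(x) = Q x + c = (-3, -1)
Constraint values g_i(x) = a_i^T x - b_i:
  g_1((2, 2)) = 0
Stationarity residual: grad f(x) + sum_i lambda_i a_i = (0, 0)
  -> stationarity OK
Primal feasibility (all g_i <= 0): OK
Dual feasibility (all lambda_i >= 0): FAILS
Complementary slackness (lambda_i * g_i(x) = 0 for all i): OK

Verdict: the first failing condition is dual_feasibility -> dual.

dual


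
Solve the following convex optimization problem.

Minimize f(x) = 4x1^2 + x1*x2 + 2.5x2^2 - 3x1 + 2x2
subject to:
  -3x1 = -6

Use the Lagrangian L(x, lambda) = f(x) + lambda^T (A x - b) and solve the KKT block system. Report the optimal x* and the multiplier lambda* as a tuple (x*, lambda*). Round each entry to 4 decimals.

Form the Lagrangian:
  L(x, lambda) = (1/2) x^T Q x + c^T x + lambda^T (A x - b)
Stationarity (grad_x L = 0): Q x + c + A^T lambda = 0.
Primal feasibility: A x = b.

This gives the KKT block system:
  [ Q   A^T ] [ x     ]   [-c ]
  [ A    0  ] [ lambda ] = [ b ]

Solving the linear system:
  x*      = (2, -0.8)
  lambda* = (4.0667)
  f(x*)   = 8.4

x* = (2, -0.8), lambda* = (4.0667)


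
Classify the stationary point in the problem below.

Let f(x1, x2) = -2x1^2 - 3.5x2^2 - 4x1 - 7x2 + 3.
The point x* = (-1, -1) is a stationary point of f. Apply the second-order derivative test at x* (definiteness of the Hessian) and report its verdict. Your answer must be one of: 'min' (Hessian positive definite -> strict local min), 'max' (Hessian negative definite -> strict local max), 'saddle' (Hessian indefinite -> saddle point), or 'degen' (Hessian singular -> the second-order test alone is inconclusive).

Compute the Hessian H = grad^2 f:
  H = [[-4, 0], [0, -7]]
Verify stationarity: grad f(x*) = H x* + g = (0, 0).
Eigenvalues of H: -7, -4.
Both eigenvalues < 0, so H is negative definite -> x* is a strict local max.

max


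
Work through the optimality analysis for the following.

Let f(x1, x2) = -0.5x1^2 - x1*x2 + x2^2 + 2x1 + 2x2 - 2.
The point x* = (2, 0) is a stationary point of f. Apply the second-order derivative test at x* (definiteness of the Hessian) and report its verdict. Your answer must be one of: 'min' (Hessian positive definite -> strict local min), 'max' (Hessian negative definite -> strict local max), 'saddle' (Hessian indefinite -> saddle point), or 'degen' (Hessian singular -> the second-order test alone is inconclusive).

Compute the Hessian H = grad^2 f:
  H = [[-1, -1], [-1, 2]]
Verify stationarity: grad f(x*) = H x* + g = (0, 0).
Eigenvalues of H: -1.3028, 2.3028.
Eigenvalues have mixed signs, so H is indefinite -> x* is a saddle point.

saddle


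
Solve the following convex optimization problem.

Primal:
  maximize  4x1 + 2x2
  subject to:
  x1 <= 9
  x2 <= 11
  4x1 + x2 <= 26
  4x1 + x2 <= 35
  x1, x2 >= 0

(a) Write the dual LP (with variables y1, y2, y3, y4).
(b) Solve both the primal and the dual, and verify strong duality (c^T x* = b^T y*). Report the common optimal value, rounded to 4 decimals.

The standard primal-dual pair for 'max c^T x s.t. A x <= b, x >= 0' is:
  Dual:  min b^T y  s.t.  A^T y >= c,  y >= 0.

So the dual LP is:
  minimize  9y1 + 11y2 + 26y3 + 35y4
  subject to:
    y1 + 4y3 + 4y4 >= 4
    y2 + y3 + y4 >= 2
    y1, y2, y3, y4 >= 0

Solving the primal: x* = (3.75, 11).
  primal value c^T x* = 37.
Solving the dual: y* = (0, 1, 1, 0).
  dual value b^T y* = 37.
Strong duality: c^T x* = b^T y*. Confirmed.

37


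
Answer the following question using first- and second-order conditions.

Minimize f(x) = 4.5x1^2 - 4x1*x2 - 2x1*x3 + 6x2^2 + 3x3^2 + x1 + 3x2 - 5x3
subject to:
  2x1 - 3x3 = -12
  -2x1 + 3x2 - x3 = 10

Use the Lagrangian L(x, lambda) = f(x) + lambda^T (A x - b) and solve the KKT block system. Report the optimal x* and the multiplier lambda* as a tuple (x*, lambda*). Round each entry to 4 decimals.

Form the Lagrangian:
  L(x, lambda) = (1/2) x^T Q x + c^T x + lambda^T (A x - b)
Stationarity (grad_x L = 0): Q x + c + A^T lambda = 0.
Primal feasibility: A x = b.

This gives the KKT block system:
  [ Q   A^T ] [ x     ]   [-c ]
  [ A    0  ] [ lambda ] = [ b ]

Solving the linear system:
  x*      = (-3.4691, 1.5831, 1.6873)
  lambda* = (8.0065, -11.9577)
  f(x*)   = 104.2492

x* = (-3.4691, 1.5831, 1.6873), lambda* = (8.0065, -11.9577)


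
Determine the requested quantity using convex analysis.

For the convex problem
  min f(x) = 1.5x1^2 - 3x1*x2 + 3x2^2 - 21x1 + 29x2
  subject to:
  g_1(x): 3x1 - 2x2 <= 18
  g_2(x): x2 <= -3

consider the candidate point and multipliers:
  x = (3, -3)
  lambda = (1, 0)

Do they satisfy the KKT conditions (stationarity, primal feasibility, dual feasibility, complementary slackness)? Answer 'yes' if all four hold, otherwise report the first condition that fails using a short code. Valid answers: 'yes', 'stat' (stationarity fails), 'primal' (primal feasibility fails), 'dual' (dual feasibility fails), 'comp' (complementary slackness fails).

Gradient of f: grad f(x) = Q x + c = (-3, 2)
Constraint values g_i(x) = a_i^T x - b_i:
  g_1((3, -3)) = -3
  g_2((3, -3)) = 0
Stationarity residual: grad f(x) + sum_i lambda_i a_i = (0, 0)
  -> stationarity OK
Primal feasibility (all g_i <= 0): OK
Dual feasibility (all lambda_i >= 0): OK
Complementary slackness (lambda_i * g_i(x) = 0 for all i): FAILS

Verdict: the first failing condition is complementary_slackness -> comp.

comp


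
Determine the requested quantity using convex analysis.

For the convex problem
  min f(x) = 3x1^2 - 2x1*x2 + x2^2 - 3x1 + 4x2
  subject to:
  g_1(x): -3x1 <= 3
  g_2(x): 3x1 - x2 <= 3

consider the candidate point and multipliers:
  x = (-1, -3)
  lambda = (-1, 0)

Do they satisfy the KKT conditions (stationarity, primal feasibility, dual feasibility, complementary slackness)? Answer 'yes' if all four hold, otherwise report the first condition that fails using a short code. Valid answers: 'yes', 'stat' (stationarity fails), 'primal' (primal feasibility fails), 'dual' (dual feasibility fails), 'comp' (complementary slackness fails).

Gradient of f: grad f(x) = Q x + c = (-3, 0)
Constraint values g_i(x) = a_i^T x - b_i:
  g_1((-1, -3)) = 0
  g_2((-1, -3)) = -3
Stationarity residual: grad f(x) + sum_i lambda_i a_i = (0, 0)
  -> stationarity OK
Primal feasibility (all g_i <= 0): OK
Dual feasibility (all lambda_i >= 0): FAILS
Complementary slackness (lambda_i * g_i(x) = 0 for all i): OK

Verdict: the first failing condition is dual_feasibility -> dual.

dual


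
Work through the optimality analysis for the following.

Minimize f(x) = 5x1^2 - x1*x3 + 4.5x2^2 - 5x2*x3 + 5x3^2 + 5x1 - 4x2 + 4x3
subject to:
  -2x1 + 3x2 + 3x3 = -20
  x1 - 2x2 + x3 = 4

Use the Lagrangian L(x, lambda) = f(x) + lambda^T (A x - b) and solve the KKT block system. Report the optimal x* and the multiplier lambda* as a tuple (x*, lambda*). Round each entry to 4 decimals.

Form the Lagrangian:
  L(x, lambda) = (1/2) x^T Q x + c^T x + lambda^T (A x - b)
Stationarity (grad_x L = 0): Q x + c + A^T lambda = 0.
Primal feasibility: A x = b.

This gives the KKT block system:
  [ Q   A^T ] [ x     ]   [-c ]
  [ A    0  ] [ lambda ] = [ b ]

Solving the linear system:
  x*      = (0.3552, -3.3582, -3.0716)
  lambda* = (4.3808, -2.8618)
  f(x*)   = 50.9923

x* = (0.3552, -3.3582, -3.0716), lambda* = (4.3808, -2.8618)


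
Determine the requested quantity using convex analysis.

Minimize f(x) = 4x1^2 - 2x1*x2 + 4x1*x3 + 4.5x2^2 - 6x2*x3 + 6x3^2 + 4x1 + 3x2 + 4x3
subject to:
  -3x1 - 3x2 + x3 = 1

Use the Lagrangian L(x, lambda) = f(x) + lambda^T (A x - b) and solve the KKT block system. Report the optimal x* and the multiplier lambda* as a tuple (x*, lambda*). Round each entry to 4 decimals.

Form the Lagrangian:
  L(x, lambda) = (1/2) x^T Q x + c^T x + lambda^T (A x - b)
Stationarity (grad_x L = 0): Q x + c + A^T lambda = 0.
Primal feasibility: A x = b.

This gives the KKT block system:
  [ Q   A^T ] [ x     ]   [-c ]
  [ A    0  ] [ lambda ] = [ b ]

Solving the linear system:
  x*      = (-0.0269, -0.5224, -0.6478)
  lambda* = (0.7463)
  f(x*)   = -2.506

x* = (-0.0269, -0.5224, -0.6478), lambda* = (0.7463)


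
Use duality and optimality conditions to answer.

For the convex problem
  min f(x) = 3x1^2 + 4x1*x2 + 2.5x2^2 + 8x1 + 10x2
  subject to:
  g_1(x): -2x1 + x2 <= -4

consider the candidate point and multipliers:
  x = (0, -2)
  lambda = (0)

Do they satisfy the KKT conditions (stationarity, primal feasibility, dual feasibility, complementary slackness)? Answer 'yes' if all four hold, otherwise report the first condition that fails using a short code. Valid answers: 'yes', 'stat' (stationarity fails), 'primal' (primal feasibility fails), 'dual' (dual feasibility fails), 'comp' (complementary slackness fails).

Gradient of f: grad f(x) = Q x + c = (0, 0)
Constraint values g_i(x) = a_i^T x - b_i:
  g_1((0, -2)) = 2
Stationarity residual: grad f(x) + sum_i lambda_i a_i = (0, 0)
  -> stationarity OK
Primal feasibility (all g_i <= 0): FAILS
Dual feasibility (all lambda_i >= 0): OK
Complementary slackness (lambda_i * g_i(x) = 0 for all i): OK

Verdict: the first failing condition is primal_feasibility -> primal.

primal


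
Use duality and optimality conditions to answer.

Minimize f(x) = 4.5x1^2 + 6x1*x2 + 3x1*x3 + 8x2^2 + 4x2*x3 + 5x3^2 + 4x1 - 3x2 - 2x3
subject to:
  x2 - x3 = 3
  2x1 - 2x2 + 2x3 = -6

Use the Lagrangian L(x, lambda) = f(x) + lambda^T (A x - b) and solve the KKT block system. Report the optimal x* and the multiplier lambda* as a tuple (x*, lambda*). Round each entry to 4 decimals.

Form the Lagrangian:
  L(x, lambda) = (1/2) x^T Q x + c^T x + lambda^T (A x - b)
Stationarity (grad_x L = 0): Q x + c + A^T lambda = 0.
Primal feasibility: A x = b.

This gives the KKT block system:
  [ Q   A^T ] [ x     ]   [-c ]
  [ A    0  ] [ lambda ] = [ b ]

Solving the linear system:
  x*      = (0, 1.3824, -1.6176)
  lambda* = (-20.0882, -3.7206)
  f(x*)   = 18.5147

x* = (0, 1.3824, -1.6176), lambda* = (-20.0882, -3.7206)


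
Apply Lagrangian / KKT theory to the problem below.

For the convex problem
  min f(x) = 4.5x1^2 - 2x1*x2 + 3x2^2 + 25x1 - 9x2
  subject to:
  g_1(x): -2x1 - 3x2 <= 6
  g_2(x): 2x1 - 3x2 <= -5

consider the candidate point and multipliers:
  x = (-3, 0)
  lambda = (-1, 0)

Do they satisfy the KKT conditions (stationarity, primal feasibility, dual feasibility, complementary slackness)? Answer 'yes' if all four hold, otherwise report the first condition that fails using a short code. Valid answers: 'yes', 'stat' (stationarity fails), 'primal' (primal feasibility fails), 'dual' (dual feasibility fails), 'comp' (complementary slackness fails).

Gradient of f: grad f(x) = Q x + c = (-2, -3)
Constraint values g_i(x) = a_i^T x - b_i:
  g_1((-3, 0)) = 0
  g_2((-3, 0)) = -1
Stationarity residual: grad f(x) + sum_i lambda_i a_i = (0, 0)
  -> stationarity OK
Primal feasibility (all g_i <= 0): OK
Dual feasibility (all lambda_i >= 0): FAILS
Complementary slackness (lambda_i * g_i(x) = 0 for all i): OK

Verdict: the first failing condition is dual_feasibility -> dual.

dual


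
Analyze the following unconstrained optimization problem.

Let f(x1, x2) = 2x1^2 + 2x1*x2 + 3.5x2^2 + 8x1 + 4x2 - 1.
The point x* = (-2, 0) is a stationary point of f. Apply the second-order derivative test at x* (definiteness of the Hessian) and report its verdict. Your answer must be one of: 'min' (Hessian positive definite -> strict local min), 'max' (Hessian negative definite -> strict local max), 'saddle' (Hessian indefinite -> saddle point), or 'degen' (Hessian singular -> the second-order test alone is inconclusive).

Compute the Hessian H = grad^2 f:
  H = [[4, 2], [2, 7]]
Verify stationarity: grad f(x*) = H x* + g = (0, 0).
Eigenvalues of H: 3, 8.
Both eigenvalues > 0, so H is positive definite -> x* is a strict local min.

min


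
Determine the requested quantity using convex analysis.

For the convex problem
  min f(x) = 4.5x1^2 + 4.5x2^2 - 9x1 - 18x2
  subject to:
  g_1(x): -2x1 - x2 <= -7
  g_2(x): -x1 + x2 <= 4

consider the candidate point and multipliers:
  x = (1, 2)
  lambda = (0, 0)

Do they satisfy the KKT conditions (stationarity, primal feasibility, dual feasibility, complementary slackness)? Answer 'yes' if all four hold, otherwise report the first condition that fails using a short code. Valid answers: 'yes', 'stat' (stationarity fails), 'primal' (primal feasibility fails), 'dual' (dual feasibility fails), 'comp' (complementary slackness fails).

Gradient of f: grad f(x) = Q x + c = (0, 0)
Constraint values g_i(x) = a_i^T x - b_i:
  g_1((1, 2)) = 3
  g_2((1, 2)) = -3
Stationarity residual: grad f(x) + sum_i lambda_i a_i = (0, 0)
  -> stationarity OK
Primal feasibility (all g_i <= 0): FAILS
Dual feasibility (all lambda_i >= 0): OK
Complementary slackness (lambda_i * g_i(x) = 0 for all i): OK

Verdict: the first failing condition is primal_feasibility -> primal.

primal


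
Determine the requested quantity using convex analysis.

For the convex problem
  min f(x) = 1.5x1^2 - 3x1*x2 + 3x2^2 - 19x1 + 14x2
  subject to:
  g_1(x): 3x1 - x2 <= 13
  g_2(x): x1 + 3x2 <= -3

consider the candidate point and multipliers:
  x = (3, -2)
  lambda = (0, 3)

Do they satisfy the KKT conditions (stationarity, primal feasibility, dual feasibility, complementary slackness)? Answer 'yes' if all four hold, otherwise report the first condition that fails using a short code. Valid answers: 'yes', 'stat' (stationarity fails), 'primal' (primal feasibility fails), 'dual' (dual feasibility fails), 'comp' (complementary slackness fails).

Gradient of f: grad f(x) = Q x + c = (-4, -7)
Constraint values g_i(x) = a_i^T x - b_i:
  g_1((3, -2)) = -2
  g_2((3, -2)) = 0
Stationarity residual: grad f(x) + sum_i lambda_i a_i = (-1, 2)
  -> stationarity FAILS
Primal feasibility (all g_i <= 0): OK
Dual feasibility (all lambda_i >= 0): OK
Complementary slackness (lambda_i * g_i(x) = 0 for all i): OK

Verdict: the first failing condition is stationarity -> stat.

stat


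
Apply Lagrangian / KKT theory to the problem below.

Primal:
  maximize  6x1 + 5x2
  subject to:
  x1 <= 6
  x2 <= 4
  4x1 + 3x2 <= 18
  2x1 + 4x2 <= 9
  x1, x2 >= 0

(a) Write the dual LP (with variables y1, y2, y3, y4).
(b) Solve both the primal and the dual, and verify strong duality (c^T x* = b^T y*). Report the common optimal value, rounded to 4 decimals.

The standard primal-dual pair for 'max c^T x s.t. A x <= b, x >= 0' is:
  Dual:  min b^T y  s.t.  A^T y >= c,  y >= 0.

So the dual LP is:
  minimize  6y1 + 4y2 + 18y3 + 9y4
  subject to:
    y1 + 4y3 + 2y4 >= 6
    y2 + 3y3 + 4y4 >= 5
    y1, y2, y3, y4 >= 0

Solving the primal: x* = (4.5, 0).
  primal value c^T x* = 27.
Solving the dual: y* = (0, 0, 0, 3).
  dual value b^T y* = 27.
Strong duality: c^T x* = b^T y*. Confirmed.

27


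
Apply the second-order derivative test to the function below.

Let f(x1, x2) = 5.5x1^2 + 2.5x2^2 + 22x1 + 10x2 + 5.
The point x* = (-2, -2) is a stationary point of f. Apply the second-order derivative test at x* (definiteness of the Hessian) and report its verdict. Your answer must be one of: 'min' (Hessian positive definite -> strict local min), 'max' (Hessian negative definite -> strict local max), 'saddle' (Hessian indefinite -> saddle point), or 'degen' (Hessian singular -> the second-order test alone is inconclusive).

Compute the Hessian H = grad^2 f:
  H = [[11, 0], [0, 5]]
Verify stationarity: grad f(x*) = H x* + g = (0, 0).
Eigenvalues of H: 5, 11.
Both eigenvalues > 0, so H is positive definite -> x* is a strict local min.

min


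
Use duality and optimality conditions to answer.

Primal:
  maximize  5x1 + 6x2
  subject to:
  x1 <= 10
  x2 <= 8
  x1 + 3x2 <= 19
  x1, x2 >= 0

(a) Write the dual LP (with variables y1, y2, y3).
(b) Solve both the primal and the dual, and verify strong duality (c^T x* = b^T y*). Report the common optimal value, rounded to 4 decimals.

The standard primal-dual pair for 'max c^T x s.t. A x <= b, x >= 0' is:
  Dual:  min b^T y  s.t.  A^T y >= c,  y >= 0.

So the dual LP is:
  minimize  10y1 + 8y2 + 19y3
  subject to:
    y1 + y3 >= 5
    y2 + 3y3 >= 6
    y1, y2, y3 >= 0

Solving the primal: x* = (10, 3).
  primal value c^T x* = 68.
Solving the dual: y* = (3, 0, 2).
  dual value b^T y* = 68.
Strong duality: c^T x* = b^T y*. Confirmed.

68


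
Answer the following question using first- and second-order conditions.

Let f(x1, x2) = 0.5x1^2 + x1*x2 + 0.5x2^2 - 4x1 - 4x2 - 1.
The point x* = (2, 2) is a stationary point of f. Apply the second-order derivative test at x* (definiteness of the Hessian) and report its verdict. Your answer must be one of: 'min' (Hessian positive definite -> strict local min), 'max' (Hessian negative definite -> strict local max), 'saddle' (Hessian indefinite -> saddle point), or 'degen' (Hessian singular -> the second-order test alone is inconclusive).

Compute the Hessian H = grad^2 f:
  H = [[1, 1], [1, 1]]
Verify stationarity: grad f(x*) = H x* + g = (0, 0).
Eigenvalues of H: 0, 2.
H has a zero eigenvalue (singular; positive semidefinite but not definite), so H is neither positive definite, negative definite, nor indefinite. The second-order test alone is inconclusive -> degen.
(Indeed, f is constant along the null direction of H through x*, so x* is not a strict local extremum.)

degen


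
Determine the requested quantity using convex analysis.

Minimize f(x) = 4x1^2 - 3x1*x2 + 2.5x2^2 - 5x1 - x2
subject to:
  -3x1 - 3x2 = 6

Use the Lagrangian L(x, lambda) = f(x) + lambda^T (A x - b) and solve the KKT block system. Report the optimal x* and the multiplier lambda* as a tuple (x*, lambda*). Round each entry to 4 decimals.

Form the Lagrangian:
  L(x, lambda) = (1/2) x^T Q x + c^T x + lambda^T (A x - b)
Stationarity (grad_x L = 0): Q x + c + A^T lambda = 0.
Primal feasibility: A x = b.

This gives the KKT block system:
  [ Q   A^T ] [ x     ]   [-c ]
  [ A    0  ] [ lambda ] = [ b ]

Solving the linear system:
  x*      = (-0.6316, -1.3684)
  lambda* = (-1.9825)
  f(x*)   = 8.2105

x* = (-0.6316, -1.3684), lambda* = (-1.9825)


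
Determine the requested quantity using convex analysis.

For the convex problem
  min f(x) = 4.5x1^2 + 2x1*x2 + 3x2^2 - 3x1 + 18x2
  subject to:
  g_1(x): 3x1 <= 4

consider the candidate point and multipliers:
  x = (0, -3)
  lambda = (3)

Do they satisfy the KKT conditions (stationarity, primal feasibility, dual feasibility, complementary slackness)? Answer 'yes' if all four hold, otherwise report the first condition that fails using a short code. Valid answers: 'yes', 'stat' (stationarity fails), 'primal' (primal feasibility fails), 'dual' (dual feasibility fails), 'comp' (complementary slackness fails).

Gradient of f: grad f(x) = Q x + c = (-9, 0)
Constraint values g_i(x) = a_i^T x - b_i:
  g_1((0, -3)) = -4
Stationarity residual: grad f(x) + sum_i lambda_i a_i = (0, 0)
  -> stationarity OK
Primal feasibility (all g_i <= 0): OK
Dual feasibility (all lambda_i >= 0): OK
Complementary slackness (lambda_i * g_i(x) = 0 for all i): FAILS

Verdict: the first failing condition is complementary_slackness -> comp.

comp


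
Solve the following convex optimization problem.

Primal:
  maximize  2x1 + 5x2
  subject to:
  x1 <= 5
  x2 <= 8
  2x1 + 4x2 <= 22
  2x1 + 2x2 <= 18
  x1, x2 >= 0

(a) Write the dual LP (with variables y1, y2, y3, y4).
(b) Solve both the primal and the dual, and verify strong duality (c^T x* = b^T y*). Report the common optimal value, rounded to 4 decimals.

The standard primal-dual pair for 'max c^T x s.t. A x <= b, x >= 0' is:
  Dual:  min b^T y  s.t.  A^T y >= c,  y >= 0.

So the dual LP is:
  minimize  5y1 + 8y2 + 22y3 + 18y4
  subject to:
    y1 + 2y3 + 2y4 >= 2
    y2 + 4y3 + 2y4 >= 5
    y1, y2, y3, y4 >= 0

Solving the primal: x* = (0, 5.5).
  primal value c^T x* = 27.5.
Solving the dual: y* = (0, 0, 1.25, 0).
  dual value b^T y* = 27.5.
Strong duality: c^T x* = b^T y*. Confirmed.

27.5


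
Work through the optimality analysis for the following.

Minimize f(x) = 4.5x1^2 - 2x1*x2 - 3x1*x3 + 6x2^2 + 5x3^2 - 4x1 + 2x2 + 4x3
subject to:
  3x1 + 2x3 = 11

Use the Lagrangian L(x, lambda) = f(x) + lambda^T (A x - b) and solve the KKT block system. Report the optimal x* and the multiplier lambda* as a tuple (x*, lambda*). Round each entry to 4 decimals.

Form the Lagrangian:
  L(x, lambda) = (1/2) x^T Q x + c^T x + lambda^T (A x - b)
Stationarity (grad_x L = 0): Q x + c + A^T lambda = 0.
Primal feasibility: A x = b.

This gives the KKT block system:
  [ Q   A^T ] [ x     ]   [-c ]
  [ A    0  ] [ lambda ] = [ b ]

Solving the linear system:
  x*      = (2.7054, 0.2842, 1.4419)
  lambda* = (-5.1515)
  f(x*)   = 26.0902

x* = (2.7054, 0.2842, 1.4419), lambda* = (-5.1515)


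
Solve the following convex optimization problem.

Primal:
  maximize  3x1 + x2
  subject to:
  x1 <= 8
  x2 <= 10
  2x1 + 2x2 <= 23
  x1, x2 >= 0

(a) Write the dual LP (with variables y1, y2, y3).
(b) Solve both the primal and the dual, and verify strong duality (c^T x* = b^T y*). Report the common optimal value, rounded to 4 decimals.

The standard primal-dual pair for 'max c^T x s.t. A x <= b, x >= 0' is:
  Dual:  min b^T y  s.t.  A^T y >= c,  y >= 0.

So the dual LP is:
  minimize  8y1 + 10y2 + 23y3
  subject to:
    y1 + 2y3 >= 3
    y2 + 2y3 >= 1
    y1, y2, y3 >= 0

Solving the primal: x* = (8, 3.5).
  primal value c^T x* = 27.5.
Solving the dual: y* = (2, 0, 0.5).
  dual value b^T y* = 27.5.
Strong duality: c^T x* = b^T y*. Confirmed.

27.5


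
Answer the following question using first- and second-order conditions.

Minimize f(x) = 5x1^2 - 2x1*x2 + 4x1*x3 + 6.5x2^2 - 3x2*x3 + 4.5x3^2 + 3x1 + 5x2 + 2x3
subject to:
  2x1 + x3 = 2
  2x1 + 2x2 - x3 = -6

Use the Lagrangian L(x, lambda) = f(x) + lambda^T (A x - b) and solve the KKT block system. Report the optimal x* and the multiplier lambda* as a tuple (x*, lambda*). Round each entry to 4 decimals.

Form the Lagrangian:
  L(x, lambda) = (1/2) x^T Q x + c^T x + lambda^T (A x - b)
Stationarity (grad_x L = 0): Q x + c + A^T lambda = 0.
Primal feasibility: A x = b.

This gives the KKT block system:
  [ Q   A^T ] [ x     ]   [-c ]
  [ A    0  ] [ lambda ] = [ b ]

Solving the linear system:
  x*      = (-0.2576, -1.4848, 2.5152)
  lambda* = (-17.3939, 10.6667)
  f(x*)   = 47.8106

x* = (-0.2576, -1.4848, 2.5152), lambda* = (-17.3939, 10.6667)


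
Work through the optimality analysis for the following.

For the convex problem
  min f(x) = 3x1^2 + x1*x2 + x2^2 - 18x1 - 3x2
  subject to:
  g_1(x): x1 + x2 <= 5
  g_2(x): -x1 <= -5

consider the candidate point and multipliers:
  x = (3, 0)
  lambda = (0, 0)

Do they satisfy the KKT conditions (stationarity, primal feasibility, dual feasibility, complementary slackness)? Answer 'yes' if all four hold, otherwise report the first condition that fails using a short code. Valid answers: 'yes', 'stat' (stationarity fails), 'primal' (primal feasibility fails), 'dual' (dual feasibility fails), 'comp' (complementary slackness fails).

Gradient of f: grad f(x) = Q x + c = (0, 0)
Constraint values g_i(x) = a_i^T x - b_i:
  g_1((3, 0)) = -2
  g_2((3, 0)) = 2
Stationarity residual: grad f(x) + sum_i lambda_i a_i = (0, 0)
  -> stationarity OK
Primal feasibility (all g_i <= 0): FAILS
Dual feasibility (all lambda_i >= 0): OK
Complementary slackness (lambda_i * g_i(x) = 0 for all i): OK

Verdict: the first failing condition is primal_feasibility -> primal.

primal


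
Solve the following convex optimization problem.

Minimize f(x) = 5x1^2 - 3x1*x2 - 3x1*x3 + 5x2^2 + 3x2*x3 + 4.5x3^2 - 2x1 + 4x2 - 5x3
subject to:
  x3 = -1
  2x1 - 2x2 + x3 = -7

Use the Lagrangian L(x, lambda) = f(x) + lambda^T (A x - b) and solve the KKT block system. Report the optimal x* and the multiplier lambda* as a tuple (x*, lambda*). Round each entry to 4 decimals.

Form the Lagrangian:
  L(x, lambda) = (1/2) x^T Q x + c^T x + lambda^T (A x - b)
Stationarity (grad_x L = 0): Q x + c + A^T lambda = 0.
Primal feasibility: A x = b.

This gives the KKT block system:
  [ Q   A^T ] [ x     ]   [-c ]
  [ A    0  ] [ lambda ] = [ b ]

Solving the linear system:
  x*      = (-1.6429, 1.3571, -1)
  lambda* = (-4.75, 9.75)
  f(x*)   = 38.6071

x* = (-1.6429, 1.3571, -1), lambda* = (-4.75, 9.75)


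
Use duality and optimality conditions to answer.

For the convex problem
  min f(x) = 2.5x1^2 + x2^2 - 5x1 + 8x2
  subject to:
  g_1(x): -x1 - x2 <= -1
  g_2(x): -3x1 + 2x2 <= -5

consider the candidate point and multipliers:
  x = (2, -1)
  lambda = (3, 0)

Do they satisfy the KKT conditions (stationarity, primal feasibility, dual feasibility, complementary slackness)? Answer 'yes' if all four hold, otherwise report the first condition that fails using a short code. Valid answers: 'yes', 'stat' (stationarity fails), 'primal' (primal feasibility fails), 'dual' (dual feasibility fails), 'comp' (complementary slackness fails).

Gradient of f: grad f(x) = Q x + c = (5, 6)
Constraint values g_i(x) = a_i^T x - b_i:
  g_1((2, -1)) = 0
  g_2((2, -1)) = -3
Stationarity residual: grad f(x) + sum_i lambda_i a_i = (2, 3)
  -> stationarity FAILS
Primal feasibility (all g_i <= 0): OK
Dual feasibility (all lambda_i >= 0): OK
Complementary slackness (lambda_i * g_i(x) = 0 for all i): OK

Verdict: the first failing condition is stationarity -> stat.

stat


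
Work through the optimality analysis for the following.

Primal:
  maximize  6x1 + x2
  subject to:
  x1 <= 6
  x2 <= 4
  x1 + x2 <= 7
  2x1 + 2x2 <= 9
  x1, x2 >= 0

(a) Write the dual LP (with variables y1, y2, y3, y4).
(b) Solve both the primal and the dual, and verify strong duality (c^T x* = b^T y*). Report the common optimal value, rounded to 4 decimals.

The standard primal-dual pair for 'max c^T x s.t. A x <= b, x >= 0' is:
  Dual:  min b^T y  s.t.  A^T y >= c,  y >= 0.

So the dual LP is:
  minimize  6y1 + 4y2 + 7y3 + 9y4
  subject to:
    y1 + y3 + 2y4 >= 6
    y2 + y3 + 2y4 >= 1
    y1, y2, y3, y4 >= 0

Solving the primal: x* = (4.5, 0).
  primal value c^T x* = 27.
Solving the dual: y* = (0, 0, 0, 3).
  dual value b^T y* = 27.
Strong duality: c^T x* = b^T y*. Confirmed.

27


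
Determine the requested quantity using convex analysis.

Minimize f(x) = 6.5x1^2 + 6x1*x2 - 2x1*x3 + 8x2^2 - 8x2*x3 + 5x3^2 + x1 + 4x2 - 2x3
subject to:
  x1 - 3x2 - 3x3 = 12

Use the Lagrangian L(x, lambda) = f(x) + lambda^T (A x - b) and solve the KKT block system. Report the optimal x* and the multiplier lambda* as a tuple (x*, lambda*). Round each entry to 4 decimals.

Form the Lagrangian:
  L(x, lambda) = (1/2) x^T Q x + c^T x + lambda^T (A x - b)
Stationarity (grad_x L = 0): Q x + c + A^T lambda = 0.
Primal feasibility: A x = b.

This gives the KKT block system:
  [ Q   A^T ] [ x     ]   [-c ]
  [ A    0  ] [ lambda ] = [ b ]

Solving the linear system:
  x*      = (0.6871, -1.8899, -1.8811)
  lambda* = (-2.3554)
  f(x*)   = 12.5776

x* = (0.6871, -1.8899, -1.8811), lambda* = (-2.3554)


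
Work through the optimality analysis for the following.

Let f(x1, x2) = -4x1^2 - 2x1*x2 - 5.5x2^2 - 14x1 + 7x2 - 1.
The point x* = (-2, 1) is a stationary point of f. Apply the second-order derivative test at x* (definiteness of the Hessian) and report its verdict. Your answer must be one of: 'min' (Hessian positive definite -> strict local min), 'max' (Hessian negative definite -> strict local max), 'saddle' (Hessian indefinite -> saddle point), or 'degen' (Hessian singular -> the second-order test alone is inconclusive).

Compute the Hessian H = grad^2 f:
  H = [[-8, -2], [-2, -11]]
Verify stationarity: grad f(x*) = H x* + g = (0, 0).
Eigenvalues of H: -12, -7.
Both eigenvalues < 0, so H is negative definite -> x* is a strict local max.

max


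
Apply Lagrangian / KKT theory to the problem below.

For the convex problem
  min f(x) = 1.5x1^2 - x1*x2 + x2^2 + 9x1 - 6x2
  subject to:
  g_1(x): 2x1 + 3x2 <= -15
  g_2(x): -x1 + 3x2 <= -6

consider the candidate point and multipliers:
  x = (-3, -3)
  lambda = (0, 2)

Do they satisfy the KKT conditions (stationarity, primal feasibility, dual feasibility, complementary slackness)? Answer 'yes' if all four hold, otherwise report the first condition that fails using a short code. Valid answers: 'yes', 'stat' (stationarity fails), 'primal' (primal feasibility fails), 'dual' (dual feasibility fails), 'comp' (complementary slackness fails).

Gradient of f: grad f(x) = Q x + c = (3, -9)
Constraint values g_i(x) = a_i^T x - b_i:
  g_1((-3, -3)) = 0
  g_2((-3, -3)) = 0
Stationarity residual: grad f(x) + sum_i lambda_i a_i = (1, -3)
  -> stationarity FAILS
Primal feasibility (all g_i <= 0): OK
Dual feasibility (all lambda_i >= 0): OK
Complementary slackness (lambda_i * g_i(x) = 0 for all i): OK

Verdict: the first failing condition is stationarity -> stat.

stat


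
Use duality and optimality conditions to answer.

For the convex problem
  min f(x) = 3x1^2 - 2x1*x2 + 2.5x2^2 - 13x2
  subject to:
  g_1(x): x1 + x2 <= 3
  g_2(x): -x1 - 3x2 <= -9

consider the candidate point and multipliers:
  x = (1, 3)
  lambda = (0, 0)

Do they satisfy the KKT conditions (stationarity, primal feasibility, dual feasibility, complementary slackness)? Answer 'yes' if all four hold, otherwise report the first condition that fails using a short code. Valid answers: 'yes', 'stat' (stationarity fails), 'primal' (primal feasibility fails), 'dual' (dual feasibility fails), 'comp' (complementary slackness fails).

Gradient of f: grad f(x) = Q x + c = (0, 0)
Constraint values g_i(x) = a_i^T x - b_i:
  g_1((1, 3)) = 1
  g_2((1, 3)) = -1
Stationarity residual: grad f(x) + sum_i lambda_i a_i = (0, 0)
  -> stationarity OK
Primal feasibility (all g_i <= 0): FAILS
Dual feasibility (all lambda_i >= 0): OK
Complementary slackness (lambda_i * g_i(x) = 0 for all i): OK

Verdict: the first failing condition is primal_feasibility -> primal.

primal


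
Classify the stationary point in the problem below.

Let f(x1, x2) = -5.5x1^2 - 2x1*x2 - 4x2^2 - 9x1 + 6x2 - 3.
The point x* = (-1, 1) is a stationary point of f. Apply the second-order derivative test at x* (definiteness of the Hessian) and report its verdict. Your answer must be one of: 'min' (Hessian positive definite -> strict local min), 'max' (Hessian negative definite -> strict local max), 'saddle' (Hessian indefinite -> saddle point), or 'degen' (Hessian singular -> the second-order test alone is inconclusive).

Compute the Hessian H = grad^2 f:
  H = [[-11, -2], [-2, -8]]
Verify stationarity: grad f(x*) = H x* + g = (0, 0).
Eigenvalues of H: -12, -7.
Both eigenvalues < 0, so H is negative definite -> x* is a strict local max.

max
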